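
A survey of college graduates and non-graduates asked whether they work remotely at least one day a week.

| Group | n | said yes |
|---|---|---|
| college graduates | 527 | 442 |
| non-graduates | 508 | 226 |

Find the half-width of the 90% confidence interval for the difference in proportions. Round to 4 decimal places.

p̂₁ = 442/527 = 0.8387 and p̂₂ = 226/508 = 0.4449.
SE₁ = √(p̂₁(1−p̂₁)/n₁) = √(0.8387·0.1613/527) = 0.01602; SE₂ = √(0.4449·0.5551/508) = 0.02205.
Independent samples: SE of the difference = √(SE₁² + SE₂²) = √(0.0002566404 + 0.0004862025) = 0.02726.
z* for 90% confidence is 1.645, so the margin of error is 1.645 × 0.02726 = 0.04484.

0.0448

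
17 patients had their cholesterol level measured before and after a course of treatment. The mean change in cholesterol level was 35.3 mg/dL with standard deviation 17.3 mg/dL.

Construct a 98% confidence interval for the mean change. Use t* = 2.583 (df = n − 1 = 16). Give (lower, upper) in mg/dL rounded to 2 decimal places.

This is a matched-pairs design, so SE = s_d/√n = 17.3/√17 = 4.1959.
Margin = 2.583 × 4.1959 = 10.8380; the interval is 35.3 ± 10.8380 = (24.46, 46.14).

(24.46, 46.14)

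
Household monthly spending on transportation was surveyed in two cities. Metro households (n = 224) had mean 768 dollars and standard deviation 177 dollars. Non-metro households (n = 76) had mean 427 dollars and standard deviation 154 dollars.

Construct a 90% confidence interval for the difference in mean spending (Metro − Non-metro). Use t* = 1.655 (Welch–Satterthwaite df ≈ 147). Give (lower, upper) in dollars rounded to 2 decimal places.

SE₁ = s₁/√n₁ = 177/√224 = 11.8263; SE₂ = 154/√76 = 17.6650.
Independent samples, unequal variances: SE_diff = √(SE₁² + SE₂²) = √(139.86137169 + 312.052225) = 21.2583.
t* = 1.655, so margin of error = 1.655 × 21.2583 = 35.1825.
Difference in means = 768 − 427 = 341.0000.
341.0000 ± 35.1825 → (305.82, 376.18).

(305.82, 376.18)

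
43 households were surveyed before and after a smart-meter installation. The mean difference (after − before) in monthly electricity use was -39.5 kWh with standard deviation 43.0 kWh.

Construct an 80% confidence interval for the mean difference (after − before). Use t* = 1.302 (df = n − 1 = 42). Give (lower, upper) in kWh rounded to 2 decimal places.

This is a matched-pairs design, so SE = s_d/√n = 43.0/√43 = 6.5574.
Margin = 1.302 × 6.5574 = 8.5377; the interval is -39.5 ± 8.5377 = (-48.04, -30.96).

(-48.04, -30.96)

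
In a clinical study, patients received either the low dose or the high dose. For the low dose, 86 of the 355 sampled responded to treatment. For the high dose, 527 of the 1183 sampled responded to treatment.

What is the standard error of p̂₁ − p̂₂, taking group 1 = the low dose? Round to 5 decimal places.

0.02694

Sample proportions: 86/355 = 0.2423, 527/1183 = 0.4455.
Each SE is √(p̂(1−p̂)/n): √(0.2423·0.7577/355) = 0.02274 and √(0.4455·0.5545/1183) = 0.01445.
SE(p̂₁ − p̂₂) = √(SE₁² + SE₂²) = √(0.0005171076 + 0.0002088025) = 0.02694, since the two samples are independent.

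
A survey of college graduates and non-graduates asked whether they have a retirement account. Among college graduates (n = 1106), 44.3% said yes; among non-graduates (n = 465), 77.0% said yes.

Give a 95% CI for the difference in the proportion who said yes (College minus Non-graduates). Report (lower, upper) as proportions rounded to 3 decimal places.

(-0.375, -0.279)

Each SE is √(p̂(1−p̂)/n): √(0.4430·0.5570/1106) = 0.01494 and √(0.7700·0.2300/465) = 0.01952.
SE(p̂₁ − p̂₂) = √(SE₁² + SE₂²) = √(0.0002232036 + 0.0003810304) = 0.02458, since the two samples are independent.
At 95% confidence z* = 1.960; margin = 1.960 × 0.02458 = 0.04818.
The difference is 0.4430 − 0.7700 = -0.3270, so the interval is -0.3270 ± 0.04818 = (-0.375, -0.279).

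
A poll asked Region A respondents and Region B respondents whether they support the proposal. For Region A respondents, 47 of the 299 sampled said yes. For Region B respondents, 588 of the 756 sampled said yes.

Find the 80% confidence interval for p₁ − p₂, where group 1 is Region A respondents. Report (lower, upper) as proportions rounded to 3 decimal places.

(-0.654, -0.587)

Sample proportions: 47/299 = 0.1572, 588/756 = 0.7778.
Each SE is √(p̂(1−p̂)/n): √(0.1572·0.8428/299) = 0.02105 and √(0.7778·0.2222/756) = 0.01512.
SE(p̂₁ − p̂₂) = √(SE₁² + SE₂²) = √(0.0004431025 + 0.0002286144) = 0.02592, since the two samples are independent.
At 80% confidence z* = 1.282; margin = 1.282 × 0.02592 = 0.03323.
The difference is 0.1572 − 0.7778 = -0.6206, so the interval is -0.6206 ± 0.03323 = (-0.654, -0.587).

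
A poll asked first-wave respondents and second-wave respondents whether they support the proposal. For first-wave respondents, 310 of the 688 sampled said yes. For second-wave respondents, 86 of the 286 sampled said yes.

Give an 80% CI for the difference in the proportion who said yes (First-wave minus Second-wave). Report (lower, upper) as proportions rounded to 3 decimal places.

(0.107, 0.192)

Sample proportions: 310/688 = 0.4506, 86/286 = 0.3007.
Each SE is √(p̂(1−p̂)/n): √(0.4506·0.5494/688) = 0.01897 and √(0.3007·0.6993/286) = 0.02712.
SE(p̂₁ − p̂₂) = √(SE₁² + SE₂²) = √(0.0003598609 + 0.0007354944) = 0.03310, since the two samples are independent.
At 80% confidence z* = 1.282; margin = 1.282 × 0.03310 = 0.04243.
The difference is 0.4506 − 0.3007 = 0.1499, so the interval is 0.1499 ± 0.04243 = (0.107, 0.192).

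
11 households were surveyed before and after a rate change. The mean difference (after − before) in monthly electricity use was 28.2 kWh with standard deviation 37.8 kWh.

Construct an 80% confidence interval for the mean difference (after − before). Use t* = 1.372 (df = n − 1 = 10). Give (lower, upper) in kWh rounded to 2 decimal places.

(12.56, 43.84)

Paired design: SE = s_d/√n = 37.8/√11 = 11.3971.
t* = 1.372; margin of error = 1.372 × 11.3971 = 15.6368.
28.2 ± 15.6368 → (12.56, 43.84).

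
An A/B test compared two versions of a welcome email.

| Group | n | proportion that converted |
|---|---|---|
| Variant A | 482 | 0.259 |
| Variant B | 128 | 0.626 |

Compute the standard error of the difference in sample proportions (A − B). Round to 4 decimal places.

The two standard errors are √(0.2590×0.7410/482) = 0.01995 and √(0.6260×0.3740/128) = 0.04277.
Because the samples are independent, SE_diff = √(0.01995² + 0.04277²) = 0.04719.

0.0472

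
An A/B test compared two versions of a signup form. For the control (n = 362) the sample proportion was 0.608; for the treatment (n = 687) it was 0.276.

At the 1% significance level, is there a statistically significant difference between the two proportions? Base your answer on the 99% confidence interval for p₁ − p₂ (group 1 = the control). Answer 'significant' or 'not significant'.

SE₁ = √(p̂₁(1−p̂₁)/n₁) = √(0.6080·0.3920/362) = 0.02566; SE₂ = √(0.2760·0.7240/687) = 0.01705.
Independent samples: SE of the difference = √(SE₁² + SE₂²) = √(0.0006584356 + 0.0002907025) = 0.03081.
z* for 99% confidence is 2.576, so the margin of error is 2.576 × 0.03081 = 0.07937.
Point estimate p̂₁ − p̂₂ = 0.6080 − 0.2760 = 0.3320.
0.3320 ± 0.07937 → (0.25263, 0.41137).
The interval (0.25263, 0.41137) does not contain 0, so the difference is significant.

significant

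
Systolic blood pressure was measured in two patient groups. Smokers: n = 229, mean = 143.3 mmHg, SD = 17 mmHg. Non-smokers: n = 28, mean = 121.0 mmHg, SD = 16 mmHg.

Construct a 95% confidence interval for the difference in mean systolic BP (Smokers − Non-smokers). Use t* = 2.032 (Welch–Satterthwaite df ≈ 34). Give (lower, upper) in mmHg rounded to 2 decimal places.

(15.75, 28.85)

SE₁ = s₁/√n₁ = 17/√229 = 1.1234; SE₂ = 16/√28 = 3.0237.
Independent samples, unequal variances: SE_diff = √(SE₁² + SE₂²) = √(1.26202756 + 9.14276169) = 3.2256.
t* = 2.032, so margin of error = 2.032 × 3.2256 = 6.5544.
Difference in means = 143.3 − 121.0 = 22.3000.
22.3000 ± 6.5544 → (15.75, 28.85).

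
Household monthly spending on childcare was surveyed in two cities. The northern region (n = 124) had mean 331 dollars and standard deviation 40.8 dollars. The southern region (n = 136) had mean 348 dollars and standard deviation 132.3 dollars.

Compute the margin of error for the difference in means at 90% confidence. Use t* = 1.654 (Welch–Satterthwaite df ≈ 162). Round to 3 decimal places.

19.718

SE₁ = s₁/√n₁ = 40.8/√124 = 3.6639; SE₂ = 132.3/√136 = 11.3446.
Independent samples, unequal variances: SE_diff = √(SE₁² + SE₂²) = √(13.42416321 + 128.69994916) = 11.9216.
t* = 1.654, so margin of error = 1.654 × 11.9216 = 19.7183.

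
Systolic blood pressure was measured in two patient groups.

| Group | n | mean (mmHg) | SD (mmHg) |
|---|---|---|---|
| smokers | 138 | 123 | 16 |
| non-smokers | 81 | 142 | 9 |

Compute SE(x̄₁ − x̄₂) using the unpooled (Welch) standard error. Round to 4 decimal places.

Per-group SEs: s₁/√n₁ = 16/√138 = 1.3620, s₂/√n₂ = 9/√81 = 1.0000.
Unpooled SE of the difference: √(1.855044 + 1.0) = 1.6897.

1.6897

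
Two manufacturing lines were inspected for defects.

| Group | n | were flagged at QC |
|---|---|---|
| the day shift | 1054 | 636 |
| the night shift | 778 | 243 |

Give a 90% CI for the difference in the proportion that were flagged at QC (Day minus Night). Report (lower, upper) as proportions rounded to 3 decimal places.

(0.254, 0.328)

p̂₁ = 636/1054 = 0.6034 and p̂₂ = 243/778 = 0.3123.
SE₁ = √(p̂₁(1−p̂₁)/n₁) = √(0.6034·0.3966/1054) = 0.01507; SE₂ = √(0.3123·0.6877/778) = 0.01661.
Independent samples: SE of the difference = √(SE₁² + SE₂²) = √(0.0002271049 + 0.0002758921) = 0.02243.
z* for 90% confidence is 1.645, so the margin of error is 1.645 × 0.02243 = 0.03690.
Point estimate p̂₁ − p̂₂ = 0.6034 − 0.3123 = 0.2911.
0.2911 ± 0.03690 → (0.254, 0.328).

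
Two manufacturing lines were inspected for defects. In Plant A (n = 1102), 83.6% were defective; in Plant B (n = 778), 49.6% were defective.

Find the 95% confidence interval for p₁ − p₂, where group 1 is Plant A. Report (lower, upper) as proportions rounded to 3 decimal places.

(0.299, 0.381)

SE₁ = √(p̂₁(1−p̂₁)/n₁) = √(0.8360·0.1640/1102) = 0.01115; SE₂ = √(0.4960·0.5040/778) = 0.01793.
Independent samples: SE of the difference = √(SE₁² + SE₂²) = √(0.0001243225 + 0.0003214849) = 0.02111.
z* for 95% confidence is 1.960, so the margin of error is 1.960 × 0.02111 = 0.04138.
Point estimate p̂₁ − p̂₂ = 0.8360 − 0.4960 = 0.3400.
0.3400 ± 0.04138 → (0.299, 0.381).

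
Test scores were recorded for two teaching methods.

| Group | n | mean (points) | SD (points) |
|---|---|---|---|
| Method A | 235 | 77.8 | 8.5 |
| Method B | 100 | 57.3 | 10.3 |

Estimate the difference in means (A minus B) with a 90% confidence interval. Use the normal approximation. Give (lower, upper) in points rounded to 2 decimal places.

Per-group SEs: s₁/√n₁ = 8.5/√235 = 0.5545, s₂/√n₂ = 10.3/√100 = 1.0300.
Unpooled SE of the difference: √(0.30747025 + 1.0609) = 1.1698.
Margin of error = z* · SE = 1.645 × 1.1698 = 1.9243.
x̄₁ − x̄₂ = 77.8 − 57.3 = 20.5000.
CI: 20.5000 ± 1.9243 = (18.58, 22.42).

(18.58, 22.42)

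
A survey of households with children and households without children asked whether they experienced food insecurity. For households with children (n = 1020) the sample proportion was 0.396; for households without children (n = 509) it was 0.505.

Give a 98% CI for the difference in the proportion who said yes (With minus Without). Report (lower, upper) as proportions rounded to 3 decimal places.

SE₁ = √(p̂₁(1−p̂₁)/n₁) = √(0.3960·0.6040/1020) = 0.01531; SE₂ = √(0.5050·0.4950/509) = 0.02216.
Independent samples: SE of the difference = √(SE₁² + SE₂²) = √(0.0002343961 + 0.0004910656) = 0.02693.
z* for 98% confidence is 2.326, so the margin of error is 2.326 × 0.02693 = 0.06264.
Point estimate p̂₁ − p̂₂ = 0.3960 − 0.5050 = -0.1090.
-0.1090 ± 0.06264 → (-0.172, -0.046).

(-0.172, -0.046)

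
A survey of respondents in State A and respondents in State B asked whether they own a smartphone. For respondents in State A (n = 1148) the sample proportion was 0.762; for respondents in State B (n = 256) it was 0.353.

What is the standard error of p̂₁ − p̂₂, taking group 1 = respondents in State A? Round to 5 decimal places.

0.03241

Each SE is √(p̂(1−p̂)/n): √(0.7620·0.2380/1148) = 0.01257 and √(0.3530·0.6470/256) = 0.02987.
SE(p̂₁ − p̂₂) = √(SE₁² + SE₂²) = √(0.0001580049 + 0.0008922169) = 0.03241, since the two samples are independent.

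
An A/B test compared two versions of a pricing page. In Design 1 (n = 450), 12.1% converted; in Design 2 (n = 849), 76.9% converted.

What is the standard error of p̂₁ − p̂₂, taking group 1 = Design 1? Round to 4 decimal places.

0.0211

Each SE is √(p̂(1−p̂)/n): √(0.1210·0.8790/450) = 0.01537 and √(0.7690·0.2310/849) = 0.01446.
SE(p̂₁ − p̂₂) = √(SE₁² + SE₂²) = √(0.0002362369 + 0.0002090916) = 0.02110, since the two samples are independent.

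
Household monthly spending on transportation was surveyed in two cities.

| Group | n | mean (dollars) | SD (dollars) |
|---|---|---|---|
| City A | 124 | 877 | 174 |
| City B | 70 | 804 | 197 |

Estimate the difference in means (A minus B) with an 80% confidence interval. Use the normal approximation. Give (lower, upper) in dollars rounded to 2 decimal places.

(36.77, 109.23)

Per-group SEs: s₁/√n₁ = 174/√124 = 15.6257, s₂/√n₂ = 197/√70 = 23.5460.
Unpooled SE of the difference: √(244.16250049 + 554.414116) = 28.2591.
Margin of error = z* · SE = 1.282 × 28.2591 = 36.2282.
x̄₁ − x̄₂ = 877 − 804 = 73.0000.
CI: 73.0000 ± 36.2282 = (36.77, 109.23).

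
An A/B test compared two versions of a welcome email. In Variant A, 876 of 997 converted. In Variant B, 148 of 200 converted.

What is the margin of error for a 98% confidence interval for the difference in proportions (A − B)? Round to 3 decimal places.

0.076

p̂₁ = 876/997 = 0.8786 and p̂₂ = 148/200 = 0.7400.
SE₁ = √(p̂₁(1−p̂₁)/n₁) = √(0.8786·0.1214/997) = 0.01034; SE₂ = √(0.7400·0.2600/200) = 0.03102.
Independent samples: SE of the difference = √(SE₁² + SE₂²) = √(0.0001069156 + 0.0009622404) = 0.03270.
z* for 98% confidence is 2.326, so the margin of error is 2.326 × 0.03270 = 0.07606.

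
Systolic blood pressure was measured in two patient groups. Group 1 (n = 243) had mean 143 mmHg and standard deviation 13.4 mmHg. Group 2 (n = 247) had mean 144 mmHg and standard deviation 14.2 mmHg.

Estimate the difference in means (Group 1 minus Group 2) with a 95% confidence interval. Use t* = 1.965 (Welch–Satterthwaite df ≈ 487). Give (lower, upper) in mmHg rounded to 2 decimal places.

(-3.45, 1.45)

SE₁ = s₁/√n₁ = 13.4/√243 = 0.8596; SE₂ = 14.2/√247 = 0.9035.
Independent samples, unequal variances: SE_diff = √(SE₁² + SE₂²) = √(0.73891216 + 0.81631225) = 1.2471.
t* = 1.965, so margin of error = 1.965 × 1.2471 = 2.4506.
Difference in means = 143 − 144 = -1.0000.
-1.0000 ± 2.4506 → (-3.45, 1.45).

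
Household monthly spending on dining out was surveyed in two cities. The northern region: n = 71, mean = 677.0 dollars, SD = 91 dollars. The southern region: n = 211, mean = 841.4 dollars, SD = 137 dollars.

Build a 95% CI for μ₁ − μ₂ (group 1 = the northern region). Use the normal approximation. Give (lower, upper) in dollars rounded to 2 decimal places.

Standard errors of each mean: 91/√71 = 10.7997 and 137/√211 = 9.4315.
SE(x̄₁ − x̄₂) = √(10.7997² + 9.4315²) = 14.3383 for independent samples with unequal variances.
With z* = 1.960, the margin is 1.960 × 14.3383 = 28.1031.
x̄₁ − x̄₂ = 677.0 − 841.4 = -164.4000; the interval is -164.4000 ± 28.1031 = (-192.50, -136.30).

(-192.50, -136.30)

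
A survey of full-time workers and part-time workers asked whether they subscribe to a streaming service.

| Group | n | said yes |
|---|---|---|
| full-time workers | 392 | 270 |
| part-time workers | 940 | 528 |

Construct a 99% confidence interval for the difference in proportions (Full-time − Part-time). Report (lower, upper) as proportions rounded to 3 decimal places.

(0.054, 0.200)

Sample proportions: 270/392 = 0.6888, 528/940 = 0.5617.
Each SE is √(p̂(1−p̂)/n): √(0.6888·0.3112/392) = 0.02338 and √(0.5617·0.4383/940) = 0.01618.
SE(p̂₁ − p̂₂) = √(SE₁² + SE₂²) = √(0.0005466244 + 0.0002617924) = 0.02843, since the two samples are independent.
At 99% confidence z* = 2.576; margin = 2.576 × 0.02843 = 0.07324.
The difference is 0.6888 − 0.5617 = 0.1271, so the interval is 0.1271 ± 0.07324 = (0.054, 0.200).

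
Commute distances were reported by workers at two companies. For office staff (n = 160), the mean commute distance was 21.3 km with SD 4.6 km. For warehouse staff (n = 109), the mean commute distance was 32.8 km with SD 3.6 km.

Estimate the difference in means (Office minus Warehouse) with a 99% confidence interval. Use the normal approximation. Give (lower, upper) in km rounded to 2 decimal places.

SE₁ = s₁/√n₁ = 4.6/√160 = 0.3637; SE₂ = 3.6/√109 = 0.3448.
Independent samples, unequal variances: SE_diff = √(SE₁² + SE₂²) = √(0.13227769 + 0.11888704) = 0.5012.
z* = 2.576, so margin of error = 2.576 × 0.5012 = 1.2911.
Difference in means = 21.3 − 32.8 = -11.5000.
-11.5000 ± 1.2911 → (-12.79, -10.21).

(-12.79, -10.21)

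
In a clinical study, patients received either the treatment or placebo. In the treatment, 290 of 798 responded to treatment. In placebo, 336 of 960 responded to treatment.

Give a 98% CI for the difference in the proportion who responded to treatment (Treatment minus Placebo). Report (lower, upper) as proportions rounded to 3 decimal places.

First, p̂₁ = 290/798 = 0.3634; p̂₂ = 336/960 = 0.3500.
The two standard errors are √(0.3634×0.6366/798) = 0.01703 and √(0.3500×0.6500/960) = 0.01539.
Because the samples are independent, SE_diff = √(0.01703² + 0.01539²) = 0.02295.
Using z* = 2.326 for 98%, ME = 2.326 × 0.02295 = 0.05338.
p̂₁ − p̂₂ = 0.0134; interval 0.0134 ± 0.05338 gives (-0.040, 0.067).

(-0.040, 0.067)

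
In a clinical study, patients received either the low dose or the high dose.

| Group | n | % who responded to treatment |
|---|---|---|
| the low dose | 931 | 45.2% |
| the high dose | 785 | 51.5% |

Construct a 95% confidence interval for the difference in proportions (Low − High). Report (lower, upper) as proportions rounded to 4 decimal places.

The two standard errors are √(0.4520×0.5480/931) = 0.01631 and √(0.5150×0.4850/785) = 0.01784.
Because the samples are independent, SE_diff = √(0.01631² + 0.01784²) = 0.02417.
Using z* = 1.960 for 95%, ME = 1.960 × 0.02417 = 0.04737.
p̂₁ − p̂₂ = -0.0630; interval -0.0630 ± 0.04737 gives (-0.1104, -0.0156).

(-0.1104, -0.0156)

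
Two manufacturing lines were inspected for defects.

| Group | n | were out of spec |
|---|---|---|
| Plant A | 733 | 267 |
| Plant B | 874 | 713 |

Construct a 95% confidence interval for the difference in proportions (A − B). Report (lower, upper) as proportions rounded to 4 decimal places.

(-0.4948, -0.4082)

p̂₁ = 267/733 = 0.3643 and p̂₂ = 713/874 = 0.8158.
SE₁ = √(p̂₁(1−p̂₁)/n₁) = √(0.3643·0.6357/733) = 0.01777; SE₂ = √(0.8158·0.1842/874) = 0.01311.
Independent samples: SE of the difference = √(SE₁² + SE₂²) = √(0.0003157729 + 0.0001718721) = 0.02208.
z* for 95% confidence is 1.960, so the margin of error is 1.960 × 0.02208 = 0.04328.
Point estimate p̂₁ − p̂₂ = 0.3643 − 0.8158 = -0.4515.
-0.4515 ± 0.04328 → (-0.4948, -0.4082).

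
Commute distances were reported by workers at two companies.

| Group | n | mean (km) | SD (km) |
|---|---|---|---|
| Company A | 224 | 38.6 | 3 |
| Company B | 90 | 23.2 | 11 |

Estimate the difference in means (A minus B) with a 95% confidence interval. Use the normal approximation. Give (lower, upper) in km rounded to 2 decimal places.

(13.09, 17.71)

SE₁ = s₁/√n₁ = 3/√224 = 0.2004; SE₂ = 11/√90 = 1.1595.
Independent samples, unequal variances: SE_diff = √(SE₁² + SE₂²) = √(0.04016016 + 1.34444025) = 1.1767.
z* = 1.960, so margin of error = 1.960 × 1.1767 = 2.3063.
Difference in means = 38.6 − 23.2 = 15.4000.
15.4000 ± 2.3063 → (13.09, 17.71).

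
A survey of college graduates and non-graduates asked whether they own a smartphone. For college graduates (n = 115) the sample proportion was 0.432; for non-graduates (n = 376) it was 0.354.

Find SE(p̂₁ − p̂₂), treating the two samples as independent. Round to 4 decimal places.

0.0524

Each SE is √(p̂(1−p̂)/n): √(0.4320·0.5680/115) = 0.04619 and √(0.3540·0.6460/376) = 0.02466.
SE(p̂₁ − p̂₂) = √(SE₁² + SE₂²) = √(0.0021335161 + 0.0006081156) = 0.05236, since the two samples are independent.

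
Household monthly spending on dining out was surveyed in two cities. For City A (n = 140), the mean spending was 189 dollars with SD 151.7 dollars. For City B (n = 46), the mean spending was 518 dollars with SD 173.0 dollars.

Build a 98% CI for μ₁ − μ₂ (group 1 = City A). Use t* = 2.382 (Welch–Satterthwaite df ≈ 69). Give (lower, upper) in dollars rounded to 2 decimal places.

Per-group SEs: s₁/√n₁ = 151.7/√140 = 12.8210, s₂/√n₂ = 173.0/√46 = 25.5075.
Unpooled SE of the difference: √(164.378041 + 650.63255625) = 28.5484.
Margin of error = t* · SE = 2.382 × 28.5484 = 68.0023.
x̄₁ − x̄₂ = 189 − 518 = -329.0000.
CI: -329.0000 ± 68.0023 = (-397.00, -261.00).

(-397.00, -261.00)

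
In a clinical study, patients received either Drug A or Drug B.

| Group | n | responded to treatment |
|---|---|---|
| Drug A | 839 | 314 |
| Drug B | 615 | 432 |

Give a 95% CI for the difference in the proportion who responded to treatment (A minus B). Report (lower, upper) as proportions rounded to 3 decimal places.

p̂₁ = 314/839 = 0.3743 and p̂₂ = 432/615 = 0.7024.
SE₁ = √(p̂₁(1−p̂₁)/n₁) = √(0.3743·0.6257/839) = 0.01671; SE₂ = √(0.7024·0.2976/615) = 0.01844.
Independent samples: SE of the difference = √(SE₁² + SE₂²) = √(0.0002792241 + 0.0003400336) = 0.02488.
z* for 95% confidence is 1.960, so the margin of error is 1.960 × 0.02488 = 0.04876.
Point estimate p̂₁ − p̂₂ = 0.3743 − 0.7024 = -0.3281.
-0.3281 ± 0.04876 → (-0.377, -0.279).

(-0.377, -0.279)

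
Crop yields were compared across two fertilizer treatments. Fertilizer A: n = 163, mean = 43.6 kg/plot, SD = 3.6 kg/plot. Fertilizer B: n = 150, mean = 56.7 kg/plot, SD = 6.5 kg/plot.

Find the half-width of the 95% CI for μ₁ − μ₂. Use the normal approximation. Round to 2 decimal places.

1.18

SE₁ = s₁/√n₁ = 3.6/√163 = 0.2820; SE₂ = 6.5/√150 = 0.5307.
Independent samples, unequal variances: SE_diff = √(SE₁² + SE₂²) = √(0.079524 + 0.28164249) = 0.6010.
z* = 1.960, so margin of error = 1.960 × 0.6010 = 1.1780.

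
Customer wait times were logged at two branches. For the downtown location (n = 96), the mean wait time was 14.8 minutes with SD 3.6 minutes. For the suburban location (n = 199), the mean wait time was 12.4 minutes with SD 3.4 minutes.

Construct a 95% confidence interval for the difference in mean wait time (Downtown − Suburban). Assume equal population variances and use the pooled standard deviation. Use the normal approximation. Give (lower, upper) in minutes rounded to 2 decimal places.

(1.56, 3.24)

s_p = √[((n₁−1)s₁² + (n₂−1)s₂²)/(n₁+n₂−2)] = √[(95·3.6² + 198·3.4²)/293] = 3.4661.
SE = 3.4661·√(1/96 + 1/199) = 0.4307.
With z* = 1.960, margin = 1.960 × 0.4307 = 0.8442.
x̄₁ − x̄₂ = 14.8 − 12.4 = 2.4000; interval 2.4000 ± 0.8442 = (1.56, 3.24).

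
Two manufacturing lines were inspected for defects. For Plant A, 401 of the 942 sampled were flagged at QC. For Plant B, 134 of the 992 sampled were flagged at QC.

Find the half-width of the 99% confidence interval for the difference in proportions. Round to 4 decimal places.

Sample proportions: 401/942 = 0.4257, 134/992 = 0.1351.
Each SE is √(p̂(1−p̂)/n): √(0.4257·0.5743/942) = 0.01611 and √(0.1351·0.8649/992) = 0.01085.
SE(p̂₁ − p̂₂) = √(SE₁² + SE₂²) = √(0.0002595321 + 0.0001177225) = 0.01942, since the two samples are independent.
At 99% confidence z* = 2.576; margin = 2.576 × 0.01942 = 0.05003.

0.0500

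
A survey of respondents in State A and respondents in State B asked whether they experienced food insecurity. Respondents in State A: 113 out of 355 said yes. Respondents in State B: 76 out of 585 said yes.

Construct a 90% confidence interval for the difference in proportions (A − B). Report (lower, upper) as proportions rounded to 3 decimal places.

p̂₁ = 113/355 = 0.3183 and p̂₂ = 76/585 = 0.1299.
SE₁ = √(p̂₁(1−p̂₁)/n₁) = √(0.3183·0.6817/355) = 0.02472; SE₂ = √(0.1299·0.8701/585) = 0.01390.
Independent samples: SE of the difference = √(SE₁² + SE₂²) = √(0.0006110784 + 0.00019321) = 0.02836.
z* for 90% confidence is 1.645, so the margin of error is 1.645 × 0.02836 = 0.04665.
Point estimate p̂₁ − p̂₂ = 0.3183 − 0.1299 = 0.1884.
0.1884 ± 0.04665 → (0.142, 0.235).

(0.142, 0.235)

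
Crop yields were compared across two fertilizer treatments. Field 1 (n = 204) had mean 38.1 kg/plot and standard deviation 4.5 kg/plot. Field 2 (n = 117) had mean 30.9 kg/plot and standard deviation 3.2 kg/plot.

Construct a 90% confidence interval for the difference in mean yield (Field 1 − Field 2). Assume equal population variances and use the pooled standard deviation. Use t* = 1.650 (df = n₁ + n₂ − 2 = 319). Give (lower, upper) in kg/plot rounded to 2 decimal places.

Pooled variance s_p² = [203·4.5² + 116·3.2²] / (204+117−2) = 16.6100, so s_p = 4.0755.
SE_diff = s_p·√(1/n₁ + 1/n₂) = 4.0755·√(1/204 + 1/117) = 0.4726.
t* = 1.650; margin = 1.650 × 0.4726 = 0.7798.
Difference = 38.1 − 30.9 = 7.2000.
7.2000 ± 0.7798 → (6.42, 7.98).

(6.42, 7.98)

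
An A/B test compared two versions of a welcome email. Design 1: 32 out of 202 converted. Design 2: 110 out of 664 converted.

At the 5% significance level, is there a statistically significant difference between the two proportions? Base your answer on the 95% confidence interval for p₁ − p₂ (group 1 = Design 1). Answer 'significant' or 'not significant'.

not significant

Sample proportions: 32/202 = 0.1584, 110/664 = 0.1657.
Each SE is √(p̂(1−p̂)/n): √(0.1584·0.8416/202) = 0.02569 and √(0.1657·0.8343/664) = 0.01443.
SE(p̂₁ − p̂₂) = √(SE₁² + SE₂²) = √(0.0006599761 + 0.0002082249) = 0.02947, since the two samples are independent.
At 95% confidence z* = 1.960; margin = 1.960 × 0.02947 = 0.05776.
The difference is 0.1584 − 0.1657 = -0.0073, so the interval is -0.0073 ± 0.05776 = (-0.06506, 0.05046).
The interval (-0.06506, 0.05046) contains 0, so the difference is not significant.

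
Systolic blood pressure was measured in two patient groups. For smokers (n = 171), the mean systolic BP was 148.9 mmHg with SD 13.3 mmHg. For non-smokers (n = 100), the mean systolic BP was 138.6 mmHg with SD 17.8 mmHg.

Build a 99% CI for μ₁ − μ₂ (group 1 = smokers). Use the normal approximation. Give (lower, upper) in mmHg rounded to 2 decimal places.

(5.02, 15.58)

Per-group SEs: s₁/√n₁ = 13.3/√171 = 1.0171, s₂/√n₂ = 17.8/√100 = 1.7800.
Unpooled SE of the difference: √(1.03449241 + 3.1684) = 2.0501.
Margin of error = z* · SE = 2.576 × 2.0501 = 5.2811.
x̄₁ − x̄₂ = 148.9 − 138.6 = 10.3000.
CI: 10.3000 ± 5.2811 = (5.02, 15.58).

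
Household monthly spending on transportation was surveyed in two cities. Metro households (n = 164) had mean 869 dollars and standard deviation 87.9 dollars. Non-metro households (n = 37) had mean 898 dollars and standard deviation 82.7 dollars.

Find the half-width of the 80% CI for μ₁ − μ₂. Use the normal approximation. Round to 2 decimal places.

Standard errors of each mean: 87.9/√164 = 6.8638 and 82.7/√37 = 13.5958.
SE(x̄₁ − x̄₂) = √(6.8638² + 13.5958²) = 15.2302 for independent samples with unequal variances.
With z* = 1.282, the margin is 1.282 × 15.2302 = 19.5251.

19.53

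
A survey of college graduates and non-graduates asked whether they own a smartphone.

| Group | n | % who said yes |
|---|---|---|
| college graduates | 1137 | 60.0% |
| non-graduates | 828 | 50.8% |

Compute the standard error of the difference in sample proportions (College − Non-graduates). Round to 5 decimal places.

0.02265

Each SE is √(p̂(1−p̂)/n): √(0.6000·0.4000/1137) = 0.01453 and √(0.5080·0.4920/828) = 0.01737.
SE(p̂₁ − p̂₂) = √(SE₁² + SE₂²) = √(0.0002111209 + 0.0003017169) = 0.02265, since the two samples are independent.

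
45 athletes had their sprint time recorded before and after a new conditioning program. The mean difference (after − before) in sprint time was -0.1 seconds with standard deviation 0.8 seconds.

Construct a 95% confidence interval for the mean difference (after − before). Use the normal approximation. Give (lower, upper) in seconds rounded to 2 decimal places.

Paired design: SE = s_d/√n = 0.8/√45 = 0.1193.
z* = 1.960; margin of error = 1.960 × 0.1193 = 0.2338.
-0.1 ± 0.2338 → (-0.33, 0.13).

(-0.33, 0.13)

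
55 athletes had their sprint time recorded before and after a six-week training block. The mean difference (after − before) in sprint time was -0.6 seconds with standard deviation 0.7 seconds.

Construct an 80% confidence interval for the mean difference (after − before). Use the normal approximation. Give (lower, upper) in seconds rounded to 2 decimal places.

Paired design: SE = s_d/√n = 0.7/√55 = 0.0944.
z* = 1.282; margin of error = 1.282 × 0.0944 = 0.1210.
-0.6 ± 0.1210 → (-0.72, -0.48).

(-0.72, -0.48)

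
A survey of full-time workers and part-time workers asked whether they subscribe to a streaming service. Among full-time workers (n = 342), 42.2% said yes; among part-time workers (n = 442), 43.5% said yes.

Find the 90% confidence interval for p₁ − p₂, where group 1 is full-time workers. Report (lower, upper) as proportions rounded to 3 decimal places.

(-0.072, 0.046)

The two standard errors are √(0.4220×0.5780/342) = 0.02671 and √(0.4350×0.5650/442) = 0.02358.
Because the samples are independent, SE_diff = √(0.02671² + 0.02358²) = 0.03563.
Using z* = 1.645 for 90%, ME = 1.645 × 0.03563 = 0.05861.
p̂₁ − p̂₂ = -0.0130; interval -0.0130 ± 0.05861 gives (-0.072, 0.046).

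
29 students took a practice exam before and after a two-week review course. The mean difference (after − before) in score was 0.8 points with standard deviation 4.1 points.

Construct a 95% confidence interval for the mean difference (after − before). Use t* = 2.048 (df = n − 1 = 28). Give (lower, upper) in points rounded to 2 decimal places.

(-0.76, 2.36)

This is a matched-pairs design, so SE = s_d/√n = 4.1/√29 = 0.7614.
Margin = 2.048 × 0.7614 = 1.5593; the interval is 0.8 ± 1.5593 = (-0.76, 2.36).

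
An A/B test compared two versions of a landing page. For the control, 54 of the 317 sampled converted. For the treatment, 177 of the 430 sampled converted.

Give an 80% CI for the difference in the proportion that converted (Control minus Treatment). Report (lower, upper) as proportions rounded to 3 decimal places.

Sample proportions: 54/317 = 0.1703, 177/430 = 0.4116.
Each SE is √(p̂(1−p̂)/n): √(0.1703·0.8297/317) = 0.02111 and √(0.4116·0.5884/430) = 0.02373.
SE(p̂₁ − p̂₂) = √(SE₁² + SE₂²) = √(0.0004456321 + 0.0005631129) = 0.03176, since the two samples are independent.
At 80% confidence z* = 1.282; margin = 1.282 × 0.03176 = 0.04072.
The difference is 0.1703 − 0.4116 = -0.2413, so the interval is -0.2413 ± 0.04072 = (-0.282, -0.201).

(-0.282, -0.201)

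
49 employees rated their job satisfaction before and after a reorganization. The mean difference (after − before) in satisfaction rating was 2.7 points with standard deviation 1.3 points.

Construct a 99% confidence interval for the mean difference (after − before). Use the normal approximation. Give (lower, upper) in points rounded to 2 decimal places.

(2.22, 3.18)

This is a matched-pairs design, so SE = s_d/√n = 1.3/√49 = 0.1857.
Margin = 2.576 × 0.1857 = 0.4784; the interval is 2.7 ± 0.4784 = (2.22, 3.18).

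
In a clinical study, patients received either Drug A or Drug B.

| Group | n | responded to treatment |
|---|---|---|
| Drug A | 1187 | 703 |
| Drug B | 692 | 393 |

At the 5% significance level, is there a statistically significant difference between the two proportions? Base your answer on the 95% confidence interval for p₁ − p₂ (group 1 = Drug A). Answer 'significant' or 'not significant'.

Sample proportions: 703/1187 = 0.5922, 393/692 = 0.5679.
Each SE is √(p̂(1−p̂)/n): √(0.5922·0.4078/1187) = 0.01426 and √(0.5679·0.4321/692) = 0.01883.
SE(p̂₁ − p̂₂) = √(SE₁² + SE₂²) = √(0.0002033476 + 0.0003545689) = 0.02362, since the two samples are independent.
At 95% confidence z* = 1.960; margin = 1.960 × 0.02362 = 0.04630.
The difference is 0.5922 − 0.5679 = 0.0243, so the interval is 0.0243 ± 0.04630 = (-0.02200, 0.07060).
The interval (-0.02200, 0.07060) contains 0, so the difference is not significant.

not significant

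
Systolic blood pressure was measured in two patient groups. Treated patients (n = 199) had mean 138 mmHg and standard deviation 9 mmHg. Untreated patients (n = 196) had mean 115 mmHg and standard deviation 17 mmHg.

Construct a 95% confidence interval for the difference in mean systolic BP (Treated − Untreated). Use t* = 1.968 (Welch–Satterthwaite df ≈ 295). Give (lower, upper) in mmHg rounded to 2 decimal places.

Standard errors of each mean: 9/√199 = 0.6380 and 17/√196 = 1.2143.
SE(x̄₁ − x̄₂) = √(0.6380² + 1.2143²) = 1.3717 for independent samples with unequal variances.
With t* = 1.968, the margin is 1.968 × 1.3717 = 2.6995.
x̄₁ − x̄₂ = 138 − 115 = 23.0000; the interval is 23.0000 ± 2.6995 = (20.30, 25.70).

(20.30, 25.70)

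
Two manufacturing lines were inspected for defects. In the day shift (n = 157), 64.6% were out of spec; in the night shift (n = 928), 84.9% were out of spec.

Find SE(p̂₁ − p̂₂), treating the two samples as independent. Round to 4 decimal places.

0.0399

Each SE is √(p̂(1−p̂)/n): √(0.6460·0.3540/157) = 0.03817 and √(0.8490·0.1510/928) = 0.01175.
SE(p̂₁ − p̂₂) = √(SE₁² + SE₂²) = √(0.0014569489 + 0.0001380625) = 0.03994, since the two samples are independent.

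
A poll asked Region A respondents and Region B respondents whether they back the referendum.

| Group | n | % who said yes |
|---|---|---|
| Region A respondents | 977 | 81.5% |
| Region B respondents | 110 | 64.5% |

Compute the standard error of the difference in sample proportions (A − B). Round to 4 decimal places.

The two standard errors are √(0.8150×0.1850/977) = 0.01242 and √(0.6450×0.3550/110) = 0.04562.
Because the samples are independent, SE_diff = √(0.01242² + 0.04562²) = 0.04728.

0.0473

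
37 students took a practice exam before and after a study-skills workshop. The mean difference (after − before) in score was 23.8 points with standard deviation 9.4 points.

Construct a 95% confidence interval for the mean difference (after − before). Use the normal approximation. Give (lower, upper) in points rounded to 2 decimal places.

This is a matched-pairs design, so SE = s_d/√n = 9.4/√37 = 1.5454.
Margin = 1.960 × 1.5454 = 3.0290; the interval is 23.8 ± 3.0290 = (20.77, 26.83).

(20.77, 26.83)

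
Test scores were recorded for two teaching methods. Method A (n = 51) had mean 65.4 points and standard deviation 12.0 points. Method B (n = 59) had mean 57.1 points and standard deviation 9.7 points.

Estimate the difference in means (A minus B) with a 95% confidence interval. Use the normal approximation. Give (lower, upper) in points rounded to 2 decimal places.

(4.18, 12.42)

Per-group SEs: s₁/√n₁ = 12.0/√51 = 1.6803, s₂/√n₂ = 9.7/√59 = 1.2628.
Unpooled SE of the difference: √(2.82340809 + 1.59466384) = 2.1019.
Margin of error = z* · SE = 1.960 × 2.1019 = 4.1197.
x̄₁ − x̄₂ = 65.4 − 57.1 = 8.3000.
CI: 8.3000 ± 4.1197 = (4.18, 12.42).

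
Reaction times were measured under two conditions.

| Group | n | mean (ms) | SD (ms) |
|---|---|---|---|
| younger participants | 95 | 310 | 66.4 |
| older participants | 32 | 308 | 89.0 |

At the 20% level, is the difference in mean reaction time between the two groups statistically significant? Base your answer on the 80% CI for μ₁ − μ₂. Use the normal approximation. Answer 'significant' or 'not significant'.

not significant

Standard errors of each mean: 66.4/√95 = 6.8125 and 89.0/√32 = 15.7331.
SE(x̄₁ − x̄₂) = √(6.8125² + 15.7331²) = 17.1447 for independent samples with unequal variances.
With z* = 1.282, the margin is 1.282 × 17.1447 = 21.9795.
x̄₁ − x̄₂ = 310 − 308 = 2.0000; the interval is 2.0000 ± 21.9795 = (-19.9795, 23.9795).
The interval (-19.9795, 23.9795) contains 0, so the difference is not significant.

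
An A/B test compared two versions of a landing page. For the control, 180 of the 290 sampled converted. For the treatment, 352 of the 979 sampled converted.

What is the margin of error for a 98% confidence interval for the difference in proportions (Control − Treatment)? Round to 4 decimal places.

p̂₁ = 180/290 = 0.6207 and p̂₂ = 352/979 = 0.3596.
SE₁ = √(p̂₁(1−p̂₁)/n₁) = √(0.6207·0.3793/290) = 0.02849; SE₂ = √(0.3596·0.6404/979) = 0.01534.
Independent samples: SE of the difference = √(SE₁² + SE₂²) = √(0.0008116801 + 0.0002353156) = 0.03236.
z* for 98% confidence is 2.326, so the margin of error is 2.326 × 0.03236 = 0.07527.

0.0753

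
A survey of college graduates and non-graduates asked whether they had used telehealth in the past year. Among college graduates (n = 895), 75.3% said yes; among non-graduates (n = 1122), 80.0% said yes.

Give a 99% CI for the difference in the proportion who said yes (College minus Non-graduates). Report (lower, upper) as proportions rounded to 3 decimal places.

The two standard errors are √(0.7530×0.2470/895) = 0.01442 and √(0.8000×0.2000/1122) = 0.01194.
Because the samples are independent, SE_diff = √(0.01442² + 0.01194²) = 0.01872.
Using z* = 2.576 for 99%, ME = 2.576 × 0.01872 = 0.04822.
p̂₁ − p̂₂ = -0.0470; interval -0.0470 ± 0.04822 gives (-0.095, 0.001).

(-0.095, 0.001)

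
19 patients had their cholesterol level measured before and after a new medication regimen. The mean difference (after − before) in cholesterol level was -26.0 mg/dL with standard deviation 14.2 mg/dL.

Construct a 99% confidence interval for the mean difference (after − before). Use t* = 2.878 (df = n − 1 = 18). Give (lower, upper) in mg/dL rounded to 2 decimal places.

Paired design: SE = s_d/√n = 14.2/√19 = 3.2577.
t* = 2.878; margin of error = 2.878 × 3.2577 = 9.3757.
-26.0 ± 9.3757 → (-35.38, -16.62).

(-35.38, -16.62)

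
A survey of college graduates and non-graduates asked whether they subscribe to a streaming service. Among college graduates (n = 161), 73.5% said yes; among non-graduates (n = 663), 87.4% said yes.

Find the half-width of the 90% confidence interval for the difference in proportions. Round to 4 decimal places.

0.0610

Each SE is √(p̂(1−p̂)/n): √(0.7350·0.2650/161) = 0.03478 and √(0.8740·0.1260/663) = 0.01289.
SE(p̂₁ − p̂₂) = √(SE₁² + SE₂²) = √(0.0012096484 + 0.0001661521) = 0.03709, since the two samples are independent.
At 90% confidence z* = 1.645; margin = 1.645 × 0.03709 = 0.06101.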